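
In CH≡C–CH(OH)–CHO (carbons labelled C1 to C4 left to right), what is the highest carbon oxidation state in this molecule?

+1

Assign +1 per bond to O/N/halogen, −1 per bond to H or an electropositive element, and 0 per bond to carbon. Tallying each carbon:
C1: 3C, 1H → 0 − 1 = -1
C2: 4C → 0 = 0
C3: 2C, 1H, 1O → 0 − 1 + 1 = 0
C4: 1C, 1H, 2O → 0 − 1 + 2 = +1
The highest value is +1.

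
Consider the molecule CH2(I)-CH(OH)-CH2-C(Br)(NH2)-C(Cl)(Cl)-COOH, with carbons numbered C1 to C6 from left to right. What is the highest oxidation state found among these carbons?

+3

Tallying each carbon's bonds:
C1: 1C, 2H, 1I → 0 − 2 + 1 = -1
C2: 2C, 1H, 1O → 0 − 1 + 1 = 0
C3: 2C, 2H → 0 − 2 = -2
C4: 2C, 1N, 1Br → 0 + 1 + 1 = +2
C5: 2C, 2Cl → 0 + 2 = +2
C6: 1C, 3O → 0 + 3 = +3
The highest value is +3.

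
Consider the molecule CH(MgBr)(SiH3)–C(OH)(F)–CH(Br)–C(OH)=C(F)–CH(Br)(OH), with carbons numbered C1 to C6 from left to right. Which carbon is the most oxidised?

C2

Tallying each carbon's bonds:
C1: 1C, 1H, 1Mg, 1Si → 0 − 1 − 1 − 1 = -3
C2: 2C, 1O, 1F → 0 + 1 + 1 = +2
C3: 2C, 1H, 1Br → 0 − 1 + 1 = 0
C4: 3C, 1O → 0 + 1 = +1
C5: 3C, 1F → 0 + 1 = +1
C6: 1C, 1H, 1O, 1Br → 0 − 1 + 1 + 1 = +1
The most oxidised carbon is C2 at +2.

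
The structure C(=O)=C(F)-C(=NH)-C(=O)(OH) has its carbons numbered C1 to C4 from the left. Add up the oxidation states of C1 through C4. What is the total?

+8

Tallying each carbon's bonds:
C1: 2C, 2O → 0 + 2 = +2
C2: 3C, 1F → 0 + 1 = +1
C3: 2C, 2N → 0 + 2 = +2
C4: 1C, 3O → 0 + 3 = +3
Sum = +2 + 1 + 2 + 3 = +8.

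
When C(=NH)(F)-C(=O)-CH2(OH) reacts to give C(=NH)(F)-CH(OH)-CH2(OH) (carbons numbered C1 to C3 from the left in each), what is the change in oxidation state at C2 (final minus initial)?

-2

Before: C2 has 2 bonds to C, 2 bonds to O → oxidation state +2.
After: C2 has 2 bonds to C, 1 bond to H, 1 bond to O → oxidation state 0.
Δ = 0 − (+2) = -2, so this is a reduction at C2.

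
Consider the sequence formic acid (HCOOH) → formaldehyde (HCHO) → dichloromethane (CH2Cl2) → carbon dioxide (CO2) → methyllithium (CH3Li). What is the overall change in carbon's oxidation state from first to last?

-6

Carbon oxidation states along the series — formic acid: +2, formaldehyde: 0, dichloromethane: 0, carbon dioxide: +4, methyllithium: -4.
Net change = -4 − (+2) = -6.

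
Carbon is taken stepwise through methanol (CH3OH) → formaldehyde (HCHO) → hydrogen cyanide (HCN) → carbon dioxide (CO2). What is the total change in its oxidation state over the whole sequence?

Carbon oxidation states along the series — methanol: -2, formaldehyde: 0, hydrogen cyanide: +2, carbon dioxide: +4.
Net change = +4 − (-2) = +6.

+6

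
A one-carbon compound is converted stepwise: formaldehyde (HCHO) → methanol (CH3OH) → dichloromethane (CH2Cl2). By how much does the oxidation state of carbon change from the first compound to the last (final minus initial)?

0

Carbon oxidation states along the series — formaldehyde: 0, methanol: -2, dichloromethane: 0.
Net change = 0 − (0) = 0.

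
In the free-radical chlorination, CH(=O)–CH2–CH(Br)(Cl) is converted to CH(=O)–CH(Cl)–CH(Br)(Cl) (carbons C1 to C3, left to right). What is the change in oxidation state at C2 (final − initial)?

+2

Before: C2 has 2 bonds to C, 2 bonds to H → oxidation state -2.
After: C2 has 2 bonds to C, 1 bond to H, 1 bond to Cl → oxidation state 0.
Δ = 0 − (-2) = +2, so this is an oxidation at C2.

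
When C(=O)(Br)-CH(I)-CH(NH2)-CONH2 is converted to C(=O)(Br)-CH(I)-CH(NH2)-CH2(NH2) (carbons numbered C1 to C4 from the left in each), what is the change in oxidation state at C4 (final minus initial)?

-4

Before: C4 has 1 bond to C, 2 bonds to O, 1 bond to N → oxidation state +3.
After: C4 has 1 bond to C, 2 bonds to H, 1 bond to N → oxidation state -1.
Δ = -1 − (+3) = -4, so this is a reduction at C4.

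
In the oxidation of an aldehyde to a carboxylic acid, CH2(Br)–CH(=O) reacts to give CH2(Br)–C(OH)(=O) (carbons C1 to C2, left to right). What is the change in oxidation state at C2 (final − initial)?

Before: C2 has 1 bond to C, 1 bond to H, 2 bonds to O → oxidation state +1.
After: C2 has 1 bond to C, 3 bonds to O → oxidation state +3.
Δ = +3 − (+1) = +2, so this is an oxidation at C2.

+2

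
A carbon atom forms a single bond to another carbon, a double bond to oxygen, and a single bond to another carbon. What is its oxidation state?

+2

Bonds to more-electronegative neighbours contribute +1 each, bonds to H or metals contribute −1 each, and C–C bonds contribute 0.
The carbon has one bond to C (0), one bond to C (0), a double bond to O (2×+1 = +2).
Oxidation state = 0 + 0 + 2 = +2.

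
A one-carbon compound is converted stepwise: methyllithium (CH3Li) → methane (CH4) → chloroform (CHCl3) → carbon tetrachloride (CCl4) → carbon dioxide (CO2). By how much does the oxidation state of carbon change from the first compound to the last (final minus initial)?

Carbon oxidation states along the series — methyllithium: -4, methane: -4, chloroform: +2, carbon tetrachloride: +4, carbon dioxide: +4.
Net change = +4 − (-4) = +8.

+8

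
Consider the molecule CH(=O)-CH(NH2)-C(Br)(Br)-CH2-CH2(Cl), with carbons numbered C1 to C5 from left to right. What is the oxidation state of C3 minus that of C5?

+3

C3: 2C, 2Br → 0 + 2 = +2
C5: 1C, 2H, 1Cl → 0 − 2 + 1 = -1
Difference: +2 − (-1) = +3.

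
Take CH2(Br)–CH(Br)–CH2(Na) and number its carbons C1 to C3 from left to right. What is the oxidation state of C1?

-1

C1 has one bond to C (0), one bond to Br (+1), one bond to H (-1), one bond to H (-1).
Oxidation state = 0 + 1 − 1 − 1 = -1.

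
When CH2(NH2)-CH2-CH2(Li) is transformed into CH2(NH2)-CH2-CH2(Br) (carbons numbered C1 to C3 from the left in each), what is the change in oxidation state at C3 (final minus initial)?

+2

Before: C3 has 1 bond to C, 2 bonds to H, 1 bond to Li → oxidation state -3.
After: C3 has 1 bond to C, 2 bonds to H, 1 bond to Br → oxidation state -1.
Δ = -1 − (-3) = +2, so this is an oxidation at C3.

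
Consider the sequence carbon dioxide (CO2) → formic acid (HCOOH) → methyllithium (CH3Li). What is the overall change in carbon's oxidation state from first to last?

-8

Carbon oxidation states along the series — carbon dioxide: +4, formic acid: +2, methyllithium: -4.
Net change = -4 − (+4) = -8.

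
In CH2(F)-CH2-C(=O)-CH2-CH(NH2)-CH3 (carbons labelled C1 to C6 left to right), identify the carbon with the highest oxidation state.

C3

Each bond to a more electronegative atom (O, N, halogen) counts +1, each bond to a less electronegative atom (H, metal, B, Si) counts −1, and each C–C bond counts 0. Tallying each carbon:
C1: 1C, 2H, 1F → 0 − 2 + 1 = -1
C2: 2C, 2H → 0 − 2 = -2
C3: 2C, 2O → 0 + 2 = +2
C4: 2C, 2H → 0 − 2 = -2
C5: 2C, 1H, 1N → 0 − 1 + 1 = 0
C6: 1C, 3H → 0 − 3 = -3
The most oxidised carbon is C3 at +2.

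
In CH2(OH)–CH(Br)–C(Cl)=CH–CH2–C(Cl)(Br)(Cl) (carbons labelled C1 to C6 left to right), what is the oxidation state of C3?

+1

C3 has one bond to C (0), a double bond to C (2×0 = 0), one bond to Cl (+1).
Oxidation state = 0 + 0 + 1 = +1.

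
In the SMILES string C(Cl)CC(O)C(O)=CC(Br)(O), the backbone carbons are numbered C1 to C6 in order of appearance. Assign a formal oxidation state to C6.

+1

Bonds to more-electronegative neighbours contribute +1 each, bonds to H or metals contribute −1 each, and C–C bonds contribute 0.
C6 has one bond to C (0), one bond to Br (+1), one bond to H (-1), one bond to O (+1).
Oxidation state = 0 + 1 − 1 + 1 = +1.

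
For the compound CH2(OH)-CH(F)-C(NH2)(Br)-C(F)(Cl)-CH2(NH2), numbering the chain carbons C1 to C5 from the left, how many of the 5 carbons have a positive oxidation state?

Tallying each carbon's bonds:
C1: 1C, 2H, 1O → 0 − 2 + 1 = -1
C2: 2C, 1H, 1F → 0 − 1 + 1 = 0
C3: 2C, 1N, 1Br → 0 + 1 + 1 = +2
C4: 2C, 1F, 1Cl → 0 + 1 + 1 = +2
C5: 1C, 2H, 1N → 0 − 2 + 1 = -1
2 carbons (C3, C4) meet the condition.

2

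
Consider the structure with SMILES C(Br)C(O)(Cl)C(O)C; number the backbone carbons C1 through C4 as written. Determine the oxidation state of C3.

0

Count +1 for every bond to an atom more electronegative than carbon and −1 for every bond to one less electronegative; C–C bonds are 0.
C3 has one bond to C (0), one bond to C (0), one bond to O (+1), one bond to H (-1).
Oxidation state = 0 + 0 + 1 − 1 = 0.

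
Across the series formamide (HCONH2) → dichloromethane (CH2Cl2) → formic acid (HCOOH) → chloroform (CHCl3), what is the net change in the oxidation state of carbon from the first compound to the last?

Carbon oxidation states along the series — formamide: +2, dichloromethane: 0, formic acid: +2, chloroform: +2.
Net change = +2 − (+2) = 0.

0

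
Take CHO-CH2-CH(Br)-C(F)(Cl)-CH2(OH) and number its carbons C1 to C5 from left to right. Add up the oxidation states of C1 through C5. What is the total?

0

Bonds to more-electronegative neighbours contribute +1 each, bonds to H or metals contribute −1 each, and C–C bonds contribute 0. Tallying each carbon:
C1: 1C, 1H, 2O → 0 − 1 + 2 = +1
C2: 2C, 2H → 0 − 2 = -2
C3: 2C, 1H, 1Br → 0 − 1 + 1 = 0
C4: 2C, 1F, 1Cl → 0 + 1 + 1 = +2
C5: 1C, 2H, 1O → 0 − 2 + 1 = -1
Sum = +1 − 2 + 0 + 2 − 1 = 0.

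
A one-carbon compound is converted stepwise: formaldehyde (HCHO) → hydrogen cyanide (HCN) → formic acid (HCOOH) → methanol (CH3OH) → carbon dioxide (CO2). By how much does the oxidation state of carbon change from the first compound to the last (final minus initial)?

+4

Carbon oxidation states along the series — formaldehyde: 0, hydrogen cyanide: +2, formic acid: +2, methanol: -2, carbon dioxide: +4.
Net change = +4 − (0) = +4.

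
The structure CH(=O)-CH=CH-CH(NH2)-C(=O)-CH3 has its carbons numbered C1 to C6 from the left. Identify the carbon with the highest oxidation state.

C5

Tallying each carbon's bonds:
C1: 1C, 1H, 2O → 0 − 1 + 2 = +1
C2: 3C, 1H → 0 − 1 = -1
C3: 3C, 1H → 0 − 1 = -1
C4: 2C, 1H, 1N → 0 − 1 + 1 = 0
C5: 2C, 2O → 0 + 2 = +2
C6: 1C, 3H → 0 − 3 = -3
The most oxidised carbon is C5 at +2.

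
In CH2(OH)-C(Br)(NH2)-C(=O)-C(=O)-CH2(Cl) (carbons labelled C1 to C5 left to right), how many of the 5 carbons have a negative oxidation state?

2

Tallying each carbon's bonds:
C1: 1C, 2H, 1O → 0 − 2 + 1 = -1
C2: 2C, 1N, 1Br → 0 + 1 + 1 = +2
C3: 2C, 2O → 0 + 2 = +2
C4: 2C, 2O → 0 + 2 = +2
C5: 1C, 2H, 1Cl → 0 − 2 + 1 = -1
2 carbons (C1, C5) meet the condition.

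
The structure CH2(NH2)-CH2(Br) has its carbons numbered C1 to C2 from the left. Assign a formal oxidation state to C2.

-1

C2 has one bond to C (0), one bond to H (-1), one bond to Br (+1), one bond to H (-1).
Oxidation state = 0 − 1 + 1 − 1 = -1.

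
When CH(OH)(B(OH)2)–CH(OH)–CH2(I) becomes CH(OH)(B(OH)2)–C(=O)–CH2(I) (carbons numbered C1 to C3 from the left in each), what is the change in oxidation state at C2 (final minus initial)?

+2

Before: C2 has 2 bonds to C, 1 bond to H, 1 bond to O → oxidation state 0.
After: C2 has 2 bonds to C, 2 bonds to O → oxidation state +2.
Δ = +2 − (0) = +2, so this is an oxidation at C2.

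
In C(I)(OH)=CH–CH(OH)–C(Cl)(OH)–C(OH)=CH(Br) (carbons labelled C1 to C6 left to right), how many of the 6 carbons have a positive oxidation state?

3

Bonds to more-electronegative neighbours contribute +1 each, bonds to H or metals contribute −1 each, and C–C bonds contribute 0. Tallying each carbon:
C1: 2C, 1O, 1I → 0 + 1 + 1 = +2
C2: 3C, 1H → 0 − 1 = -1
C3: 2C, 1H, 1O → 0 − 1 + 1 = 0
C4: 2C, 1O, 1Cl → 0 + 1 + 1 = +2
C5: 3C, 1O → 0 + 1 = +1
C6: 2C, 1H, 1Br → 0 − 1 + 1 = 0
3 carbons (C1, C4, C5) meet the condition.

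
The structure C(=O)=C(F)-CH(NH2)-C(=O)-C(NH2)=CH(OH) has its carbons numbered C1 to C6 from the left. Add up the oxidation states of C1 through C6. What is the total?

Tallying each carbon's bonds:
C1: 2C, 2O → 0 + 2 = +2
C2: 3C, 1F → 0 + 1 = +1
C3: 2C, 1H, 1N → 0 − 1 + 1 = 0
C4: 2C, 2O → 0 + 2 = +2
C5: 3C, 1N → 0 + 1 = +1
C6: 2C, 1H, 1O → 0 − 1 + 1 = 0
Sum = +2 + 1 + 0 + 2 + 1 + 0 = +6.

+6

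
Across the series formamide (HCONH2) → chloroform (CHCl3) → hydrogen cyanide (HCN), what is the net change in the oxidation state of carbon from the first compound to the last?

Carbon oxidation states along the series — formamide: +2, chloroform: +2, hydrogen cyanide: +2.
Net change = +2 − (+2) = 0.

0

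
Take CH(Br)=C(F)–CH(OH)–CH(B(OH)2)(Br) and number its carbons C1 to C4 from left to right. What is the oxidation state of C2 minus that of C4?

+2

C2: 3C, 1F → 0 + 1 = +1
C4: 1C, 1H, 1Br, 1B → 0 − 1 + 1 − 1 = -1
Difference: +1 − (-1) = +2.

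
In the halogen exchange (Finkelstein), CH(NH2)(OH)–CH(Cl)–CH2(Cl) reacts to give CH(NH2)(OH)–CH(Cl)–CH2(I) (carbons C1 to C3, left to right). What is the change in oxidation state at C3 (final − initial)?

0

Before: C3 has 1 bond to C, 2 bonds to H, 1 bond to Cl → oxidation state -1.
After: C3 has 1 bond to C, 2 bonds to H, 1 bond to I → oxidation state -1.
Δ = -1 − (-1) = 0, so no net redox change at C3.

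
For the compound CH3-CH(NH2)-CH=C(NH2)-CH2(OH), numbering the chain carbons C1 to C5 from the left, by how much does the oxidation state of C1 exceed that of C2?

-3

C1: 1C, 3H → 0 − 3 = -3
C2: 2C, 1H, 1N → 0 − 1 + 1 = 0
Difference: -3 − (0) = -3.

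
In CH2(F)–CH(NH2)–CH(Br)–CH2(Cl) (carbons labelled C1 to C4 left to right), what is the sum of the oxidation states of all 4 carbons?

-2

Tallying each carbon's bonds:
C1: 1C, 2H, 1F → 0 − 2 + 1 = -1
C2: 2C, 1H, 1N → 0 − 1 + 1 = 0
C3: 2C, 1H, 1Br → 0 − 1 + 1 = 0
C4: 1C, 2H, 1Cl → 0 − 2 + 1 = -1
Sum = -1 + 0 + 0 − 1 = -2.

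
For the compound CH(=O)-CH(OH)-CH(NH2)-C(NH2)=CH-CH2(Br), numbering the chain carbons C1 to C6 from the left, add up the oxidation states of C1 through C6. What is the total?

Tallying each carbon's bonds:
C1: 1C, 1H, 2O → 0 − 1 + 2 = +1
C2: 2C, 1H, 1O → 0 − 1 + 1 = 0
C3: 2C, 1H, 1N → 0 − 1 + 1 = 0
C4: 3C, 1N → 0 + 1 = +1
C5: 3C, 1H → 0 − 1 = -1
C6: 1C, 2H, 1Br → 0 − 2 + 1 = -1
Sum = +1 + 0 + 0 + 1 − 1 − 1 = 0.

0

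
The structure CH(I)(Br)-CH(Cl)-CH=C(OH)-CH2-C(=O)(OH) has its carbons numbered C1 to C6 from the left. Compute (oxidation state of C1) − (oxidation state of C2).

+1

C1: 1C, 1H, 1Br, 1I → 0 − 1 + 1 + 1 = +1
C2: 2C, 1H, 1Cl → 0 − 1 + 1 = 0
Difference: +1 − (0) = +1.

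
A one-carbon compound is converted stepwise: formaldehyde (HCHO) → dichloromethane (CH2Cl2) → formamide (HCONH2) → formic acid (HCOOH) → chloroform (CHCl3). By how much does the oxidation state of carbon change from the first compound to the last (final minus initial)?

+2

Carbon oxidation states along the series — formaldehyde: 0, dichloromethane: 0, formamide: +2, formic acid: +2, chloroform: +2.
Net change = +2 − (0) = +2.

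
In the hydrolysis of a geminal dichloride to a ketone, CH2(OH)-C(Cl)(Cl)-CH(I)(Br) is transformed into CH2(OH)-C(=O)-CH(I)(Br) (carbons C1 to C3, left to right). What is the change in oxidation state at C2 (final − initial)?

0

Before: C2 has 2 bonds to C, 2 bonds to Cl → oxidation state +2.
After: C2 has 2 bonds to C, 2 bonds to O → oxidation state +2.
Δ = +2 − (+2) = 0, so no net redox change at C2.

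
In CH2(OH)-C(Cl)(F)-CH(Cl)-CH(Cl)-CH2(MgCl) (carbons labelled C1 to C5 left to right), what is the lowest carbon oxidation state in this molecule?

-3

Assign +1 per bond to O/N/halogen, −1 per bond to H or an electropositive element, and 0 per bond to carbon. Tallying each carbon:
C1: 1C, 2H, 1O → 0 − 2 + 1 = -1
C2: 2C, 1F, 1Cl → 0 + 1 + 1 = +2
C3: 2C, 1H, 1Cl → 0 − 1 + 1 = 0
C4: 2C, 1H, 1Cl → 0 − 1 + 1 = 0
C5: 1C, 2H, 1Mg → 0 − 2 − 1 = -3
The lowest value is -3.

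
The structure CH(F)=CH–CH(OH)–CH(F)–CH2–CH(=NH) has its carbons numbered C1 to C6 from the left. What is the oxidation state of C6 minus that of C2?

C6: 1C, 1H, 2N → 0 − 1 + 2 = +1
C2: 3C, 1H → 0 − 1 = -1
Difference: +1 − (-1) = +2.

+2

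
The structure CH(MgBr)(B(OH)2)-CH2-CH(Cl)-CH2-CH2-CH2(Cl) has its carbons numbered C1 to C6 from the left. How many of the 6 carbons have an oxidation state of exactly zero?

1

Assign +1 per bond to O/N/halogen, −1 per bond to H or an electropositive element, and 0 per bond to carbon. Tallying each carbon:
C1: 1C, 1H, 1Mg, 1B → 0 − 1 − 1 − 1 = -3
C2: 2C, 2H → 0 − 2 = -2
C3: 2C, 1H, 1Cl → 0 − 1 + 1 = 0
C4: 2C, 2H → 0 − 2 = -2
C5: 2C, 2H → 0 − 2 = -2
C6: 1C, 2H, 1Cl → 0 − 2 + 1 = -1
1 carbon (C3) meets the condition.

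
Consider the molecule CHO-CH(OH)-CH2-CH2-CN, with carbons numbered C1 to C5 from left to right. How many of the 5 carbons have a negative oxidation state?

Tallying each carbon's bonds:
C1: 1C, 1H, 2O → 0 − 1 + 2 = +1
C2: 2C, 1H, 1O → 0 − 1 + 1 = 0
C3: 2C, 2H → 0 − 2 = -2
C4: 2C, 2H → 0 − 2 = -2
C5: 1C, 3N → 0 + 3 = +3
2 carbons (C3, C4) meet the condition.

2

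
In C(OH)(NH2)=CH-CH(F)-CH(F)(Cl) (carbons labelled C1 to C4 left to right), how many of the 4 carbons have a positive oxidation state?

2

Tallying each carbon's bonds:
C1: 2C, 1O, 1N → 0 + 1 + 1 = +2
C2: 3C, 1H → 0 − 1 = -1
C3: 2C, 1H, 1F → 0 − 1 + 1 = 0
C4: 1C, 1H, 1F, 1Cl → 0 − 1 + 1 + 1 = +1
2 carbons (C1, C4) meet the condition.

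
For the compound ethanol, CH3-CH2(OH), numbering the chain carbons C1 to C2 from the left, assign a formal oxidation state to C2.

C2 has one bond to H (-1), one bond to H (-1), one bond to O (+1), one bond to C (0).
Oxidation state = -1 − 1 + 1 + 0 = -1.

-1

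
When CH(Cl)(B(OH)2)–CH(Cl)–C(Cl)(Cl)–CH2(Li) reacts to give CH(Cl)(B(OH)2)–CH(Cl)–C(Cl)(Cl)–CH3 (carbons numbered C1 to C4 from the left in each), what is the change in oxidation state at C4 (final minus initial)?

Before: C4 has 1 bond to C, 2 bonds to H, 1 bond to Li → oxidation state -3.
After: C4 has 1 bond to C, 3 bonds to H → oxidation state -3.
Δ = -3 − (-3) = 0, so no net redox change at C4.

0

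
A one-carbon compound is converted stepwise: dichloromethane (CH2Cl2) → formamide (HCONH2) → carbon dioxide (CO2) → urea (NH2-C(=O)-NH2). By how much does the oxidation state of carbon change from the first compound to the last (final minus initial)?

+4

Carbon oxidation states along the series — dichloromethane: 0, formamide: +2, carbon dioxide: +4, urea: +4.
Net change = +4 − (0) = +4.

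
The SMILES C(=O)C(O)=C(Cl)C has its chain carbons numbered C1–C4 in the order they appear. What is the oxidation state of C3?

C3 has a double bond to C (2×0 = 0), one bond to C (0), one bond to Cl (+1).
Oxidation state = 0 + 0 + 1 = +1.

+1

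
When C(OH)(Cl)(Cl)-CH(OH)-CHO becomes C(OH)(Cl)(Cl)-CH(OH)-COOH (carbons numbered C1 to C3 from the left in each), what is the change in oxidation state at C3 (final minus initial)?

+2

Before: C3 has 1 bond to C, 1 bond to H, 2 bonds to O → oxidation state +1.
After: C3 has 1 bond to C, 3 bonds to O → oxidation state +3.
Δ = +3 − (+1) = +2, so this is an oxidation at C3.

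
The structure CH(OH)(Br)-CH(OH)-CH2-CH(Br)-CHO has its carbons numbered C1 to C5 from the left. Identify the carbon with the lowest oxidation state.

C3

Tallying each carbon's bonds:
C1: 1C, 1H, 1O, 1Br → 0 − 1 + 1 + 1 = +1
C2: 2C, 1H, 1O → 0 − 1 + 1 = 0
C3: 2C, 2H → 0 − 2 = -2
C4: 2C, 1H, 1Br → 0 − 1 + 1 = 0
C5: 1C, 1H, 2O → 0 − 1 + 2 = +1
The most reduced carbon is C3 at -2.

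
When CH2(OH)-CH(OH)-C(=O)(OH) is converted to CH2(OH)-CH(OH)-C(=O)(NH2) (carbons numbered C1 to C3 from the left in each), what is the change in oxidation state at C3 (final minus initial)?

0

Before: C3 has 1 bond to C, 3 bonds to O → oxidation state +3.
After: C3 has 1 bond to C, 2 bonds to O, 1 bond to N → oxidation state +3.
Δ = +3 − (+3) = 0, so no net redox change at C3.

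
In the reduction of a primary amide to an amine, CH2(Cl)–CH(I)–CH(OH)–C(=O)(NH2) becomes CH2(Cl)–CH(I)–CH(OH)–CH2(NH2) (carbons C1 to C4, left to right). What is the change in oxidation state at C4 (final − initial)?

-4

Before: C4 has 1 bond to C, 2 bonds to O, 1 bond to N → oxidation state +3.
After: C4 has 1 bond to C, 2 bonds to H, 1 bond to N → oxidation state -1.
Δ = -1 − (+3) = -4, so this is a reduction at C4.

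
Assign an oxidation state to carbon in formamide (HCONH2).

Each bond to a more electronegative atom (O, N, halogen) counts +1, each bond to a less electronegative atom (H, metal, B, Si) counts −1, and each C–C bond counts 0.
The carbon has one bond to H (-1), a double bond to O (2×+1 = +2), one bond to N (+1).
Oxidation state = -1 + 2 + 1 = +2.

+2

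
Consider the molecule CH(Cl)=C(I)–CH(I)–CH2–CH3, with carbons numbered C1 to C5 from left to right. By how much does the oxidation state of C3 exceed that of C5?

+3

C3: 2C, 1H, 1I → 0 − 1 + 1 = 0
C5: 1C, 3H → 0 − 3 = -3
Difference: 0 − (-3) = +3.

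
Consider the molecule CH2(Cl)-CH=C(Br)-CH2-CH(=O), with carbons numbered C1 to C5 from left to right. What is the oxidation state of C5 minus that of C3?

C5: 1C, 1H, 2O → 0 − 1 + 2 = +1
C3: 3C, 1Br → 0 + 1 = +1
Difference: +1 − (+1) = 0.

0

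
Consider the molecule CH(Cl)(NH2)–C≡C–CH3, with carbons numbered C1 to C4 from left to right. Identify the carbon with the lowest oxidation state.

Tallying each carbon's bonds:
C1: 1C, 1H, 1N, 1Cl → 0 − 1 + 1 + 1 = +1
C2: 4C → 0 = 0
C3: 4C → 0 = 0
C4: 1C, 3H → 0 − 3 = -3
The most reduced carbon is C4 at -3.

C4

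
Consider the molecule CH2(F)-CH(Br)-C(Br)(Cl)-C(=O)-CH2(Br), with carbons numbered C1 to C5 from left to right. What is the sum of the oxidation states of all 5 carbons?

Assign +1 per bond to O/N/halogen, −1 per bond to H or an electropositive element, and 0 per bond to carbon. Tallying each carbon:
C1: 1C, 2H, 1F → 0 − 2 + 1 = -1
C2: 2C, 1H, 1Br → 0 − 1 + 1 = 0
C3: 2C, 1Cl, 1Br → 0 + 1 + 1 = +2
C4: 2C, 2O → 0 + 2 = +2
C5: 1C, 2H, 1Br → 0 − 2 + 1 = -1
Sum = -1 + 0 + 2 + 2 − 1 = +2.

+2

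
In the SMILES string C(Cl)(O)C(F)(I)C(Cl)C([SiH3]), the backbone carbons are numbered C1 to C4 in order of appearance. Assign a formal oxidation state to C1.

C1 has one bond to C (0), one bond to H (-1), one bond to Cl (+1), one bond to O (+1).
Oxidation state = 0 − 1 + 1 + 1 = +1.

+1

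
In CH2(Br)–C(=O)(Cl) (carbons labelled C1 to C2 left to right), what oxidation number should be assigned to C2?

+3

C2 has one bond to C (0), a double bond to O (2×+1 = +2), one bond to Cl (+1).
Oxidation state = 0 + 2 + 1 = +3.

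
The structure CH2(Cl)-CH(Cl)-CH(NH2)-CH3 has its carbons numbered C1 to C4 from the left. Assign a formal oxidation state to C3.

0

Each bond to a more electronegative atom (O, N, halogen) counts +1, each bond to a less electronegative atom (H, metal, B, Si) counts −1, and each C–C bond counts 0.
C3 has one bond to C (0), one bond to C (0), one bond to H (-1), one bond to N (+1).
Oxidation state = 0 + 0 − 1 + 1 = 0.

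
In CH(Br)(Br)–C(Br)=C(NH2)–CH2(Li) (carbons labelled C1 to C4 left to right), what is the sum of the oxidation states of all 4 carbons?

0

Bonds to more-electronegative neighbours contribute +1 each, bonds to H or metals contribute −1 each, and C–C bonds contribute 0. Tallying each carbon:
C1: 1C, 1H, 2Br → 0 − 1 + 2 = +1
C2: 3C, 1Br → 0 + 1 = +1
C3: 3C, 1N → 0 + 1 = +1
C4: 1C, 2H, 1Li → 0 − 2 − 1 = -3
Sum = +1 + 1 + 1 − 3 = 0.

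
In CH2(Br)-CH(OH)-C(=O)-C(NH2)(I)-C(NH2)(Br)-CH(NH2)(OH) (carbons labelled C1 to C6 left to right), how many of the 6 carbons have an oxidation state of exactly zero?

Tallying each carbon's bonds:
C1: 1C, 2H, 1Br → 0 − 2 + 1 = -1
C2: 2C, 1H, 1O → 0 − 1 + 1 = 0
C3: 2C, 2O → 0 + 2 = +2
C4: 2C, 1N, 1I → 0 + 1 + 1 = +2
C5: 2C, 1N, 1Br → 0 + 1 + 1 = +2
C6: 1C, 1H, 1O, 1N → 0 − 1 + 1 + 1 = +1
1 carbon (C2) meets the condition.

1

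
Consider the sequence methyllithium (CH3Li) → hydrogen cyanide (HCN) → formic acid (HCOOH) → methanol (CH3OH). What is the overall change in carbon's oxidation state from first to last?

+2

Carbon oxidation states along the series — methyllithium: -4, hydrogen cyanide: +2, formic acid: +2, methanol: -2.
Net change = -2 − (-4) = +2.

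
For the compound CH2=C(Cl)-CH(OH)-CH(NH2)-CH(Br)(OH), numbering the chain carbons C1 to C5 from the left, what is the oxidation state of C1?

Each bond to a more electronegative atom (O, N, halogen) counts +1, each bond to a less electronegative atom (H, metal, B, Si) counts −1, and each C–C bond counts 0.
C1 has a double bond to C (2×0 = 0), one bond to H (-1), one bond to H (-1).
Oxidation state = 0 − 1 − 1 = -2.

-2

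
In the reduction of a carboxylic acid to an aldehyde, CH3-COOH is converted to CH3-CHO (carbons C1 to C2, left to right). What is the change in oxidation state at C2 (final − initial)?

-2

Before: C2 has 1 bond to C, 3 bonds to O → oxidation state +3.
After: C2 has 1 bond to C, 1 bond to H, 2 bonds to O → oxidation state +1.
Δ = +1 − (+3) = -2, so this is a reduction at C2.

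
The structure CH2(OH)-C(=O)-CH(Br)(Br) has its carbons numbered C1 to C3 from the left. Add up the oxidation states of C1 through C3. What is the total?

+2

Tallying each carbon's bonds:
C1: 1C, 2H, 1O → 0 − 2 + 1 = -1
C2: 2C, 2O → 0 + 2 = +2
C3: 1C, 1H, 2Br → 0 − 1 + 2 = +1
Sum = -1 + 2 + 1 = +2.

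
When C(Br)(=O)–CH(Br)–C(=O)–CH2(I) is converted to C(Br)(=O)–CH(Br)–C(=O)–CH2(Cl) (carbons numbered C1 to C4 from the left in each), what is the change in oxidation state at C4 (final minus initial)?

Before: C4 has 1 bond to C, 2 bonds to H, 1 bond to I → oxidation state -1.
After: C4 has 1 bond to C, 2 bonds to H, 1 bond to Cl → oxidation state -1.
Δ = -1 − (-1) = 0, so no net redox change at C4.

0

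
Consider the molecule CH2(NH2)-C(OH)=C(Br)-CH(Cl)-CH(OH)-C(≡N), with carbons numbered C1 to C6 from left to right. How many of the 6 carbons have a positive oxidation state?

Bonds to more-electronegative neighbours contribute +1 each, bonds to H or metals contribute −1 each, and C–C bonds contribute 0. Tallying each carbon:
C1: 1C, 2H, 1N → 0 − 2 + 1 = -1
C2: 3C, 1O → 0 + 1 = +1
C3: 3C, 1Br → 0 + 1 = +1
C4: 2C, 1H, 1Cl → 0 − 1 + 1 = 0
C5: 2C, 1H, 1O → 0 − 1 + 1 = 0
C6: 1C, 3N → 0 + 3 = +3
3 carbons (C2, C3, C6) meet the condition.

3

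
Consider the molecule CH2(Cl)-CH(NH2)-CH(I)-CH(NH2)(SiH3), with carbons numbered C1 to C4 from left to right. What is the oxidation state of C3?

0

C3 has one bond to C (0), one bond to C (0), one bond to H (-1), one bond to I (+1).
Oxidation state = 0 + 0 − 1 + 1 = 0.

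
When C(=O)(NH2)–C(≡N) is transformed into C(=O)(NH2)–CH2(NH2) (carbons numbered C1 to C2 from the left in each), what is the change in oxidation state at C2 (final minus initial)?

Before: C2 has 1 bond to C, 3 bonds to N → oxidation state +3.
After: C2 has 1 bond to C, 2 bonds to H, 1 bond to N → oxidation state -1.
Δ = -1 − (+3) = -4, so this is a reduction at C2.

-4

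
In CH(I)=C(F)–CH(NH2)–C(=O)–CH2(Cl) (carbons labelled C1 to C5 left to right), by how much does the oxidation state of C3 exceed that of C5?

C3: 2C, 1H, 1N → 0 − 1 + 1 = 0
C5: 1C, 2H, 1Cl → 0 − 2 + 1 = -1
Difference: 0 − (-1) = +1.

+1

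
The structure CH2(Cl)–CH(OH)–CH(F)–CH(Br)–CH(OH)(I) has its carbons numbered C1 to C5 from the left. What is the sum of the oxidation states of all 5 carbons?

0

Tallying each carbon's bonds:
C1: 1C, 2H, 1Cl → 0 − 2 + 1 = -1
C2: 2C, 1H, 1O → 0 − 1 + 1 = 0
C3: 2C, 1H, 1F → 0 − 1 + 1 = 0
C4: 2C, 1H, 1Br → 0 − 1 + 1 = 0
C5: 1C, 1H, 1O, 1I → 0 − 1 + 1 + 1 = +1
Sum = -1 + 0 + 0 + 0 + 1 = 0.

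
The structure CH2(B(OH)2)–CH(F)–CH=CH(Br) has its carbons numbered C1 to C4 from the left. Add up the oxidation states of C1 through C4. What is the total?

Each bond to a more electronegative atom (O, N, halogen) counts +1, each bond to a less electronegative atom (H, metal, B, Si) counts −1, and each C–C bond counts 0. Tallying each carbon:
C1: 1C, 2H, 1B → 0 − 2 − 1 = -3
C2: 2C, 1H, 1F → 0 − 1 + 1 = 0
C3: 3C, 1H → 0 − 1 = -1
C4: 2C, 1H, 1Br → 0 − 1 + 1 = 0
Sum = -3 + 0 − 1 + 0 = -4.

-4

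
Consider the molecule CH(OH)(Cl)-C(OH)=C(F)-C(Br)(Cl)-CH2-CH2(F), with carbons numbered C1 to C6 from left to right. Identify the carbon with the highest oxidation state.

Assign +1 per bond to O/N/halogen, −1 per bond to H or an electropositive element, and 0 per bond to carbon. Tallying each carbon:
C1: 1C, 1H, 1O, 1Cl → 0 − 1 + 1 + 1 = +1
C2: 3C, 1O → 0 + 1 = +1
C3: 3C, 1F → 0 + 1 = +1
C4: 2C, 1Cl, 1Br → 0 + 1 + 1 = +2
C5: 2C, 2H → 0 − 2 = -2
C6: 1C, 2H, 1F → 0 − 2 + 1 = -1
The most oxidised carbon is C4 at +2.

C4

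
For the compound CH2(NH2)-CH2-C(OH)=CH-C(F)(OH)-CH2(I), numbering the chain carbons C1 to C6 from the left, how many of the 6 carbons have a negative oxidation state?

Tallying each carbon's bonds:
C1: 1C, 2H, 1N → 0 − 2 + 1 = -1
C2: 2C, 2H → 0 − 2 = -2
C3: 3C, 1O → 0 + 1 = +1
C4: 3C, 1H → 0 − 1 = -1
C5: 2C, 1O, 1F → 0 + 1 + 1 = +2
C6: 1C, 2H, 1I → 0 − 2 + 1 = -1
4 carbons (C1, C2, C4, C6) meet the condition.

4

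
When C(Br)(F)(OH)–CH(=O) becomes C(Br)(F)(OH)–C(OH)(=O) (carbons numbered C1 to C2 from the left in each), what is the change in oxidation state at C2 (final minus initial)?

Before: C2 has 1 bond to C, 1 bond to H, 2 bonds to O → oxidation state +1.
After: C2 has 1 bond to C, 3 bonds to O → oxidation state +3.
Δ = +3 − (+1) = +2, so this is an oxidation at C2.

+2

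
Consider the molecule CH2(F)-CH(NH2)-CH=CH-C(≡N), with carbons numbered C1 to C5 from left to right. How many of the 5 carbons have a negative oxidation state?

Tallying each carbon's bonds:
C1: 1C, 2H, 1F → 0 − 2 + 1 = -1
C2: 2C, 1H, 1N → 0 − 1 + 1 = 0
C3: 3C, 1H → 0 − 1 = -1
C4: 3C, 1H → 0 − 1 = -1
C5: 1C, 3N → 0 + 3 = +3
3 carbons (C1, C3, C4) meet the condition.

3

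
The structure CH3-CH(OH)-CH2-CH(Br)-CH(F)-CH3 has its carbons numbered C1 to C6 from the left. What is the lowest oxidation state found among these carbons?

Tallying each carbon's bonds:
C1: 1C, 3H → 0 − 3 = -3
C2: 2C, 1H, 1O → 0 − 1 + 1 = 0
C3: 2C, 2H → 0 − 2 = -2
C4: 2C, 1H, 1Br → 0 − 1 + 1 = 0
C5: 2C, 1H, 1F → 0 − 1 + 1 = 0
C6: 1C, 3H → 0 − 3 = -3
The lowest value is -3.

-3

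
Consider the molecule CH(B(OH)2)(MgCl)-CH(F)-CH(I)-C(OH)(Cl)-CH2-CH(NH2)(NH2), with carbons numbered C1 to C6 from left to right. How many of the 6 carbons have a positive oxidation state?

Tallying each carbon's bonds:
C1: 1C, 1H, 1Mg, 1B → 0 − 1 − 1 − 1 = -3
C2: 2C, 1H, 1F → 0 − 1 + 1 = 0
C3: 2C, 1H, 1I → 0 − 1 + 1 = 0
C4: 2C, 1O, 1Cl → 0 + 1 + 1 = +2
C5: 2C, 2H → 0 − 2 = -2
C6: 1C, 1H, 2N → 0 − 1 + 2 = +1
2 carbons (C4, C6) meet the condition.

2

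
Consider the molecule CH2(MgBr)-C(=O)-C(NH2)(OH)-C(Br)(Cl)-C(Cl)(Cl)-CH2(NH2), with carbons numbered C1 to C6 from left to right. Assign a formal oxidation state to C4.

+2

Assign +1 per bond to O/N/halogen, −1 per bond to H or an electropositive element, and 0 per bond to carbon.
C4 has one bond to C (0), one bond to C (0), one bond to Br (+1), one bond to Cl (+1).
Oxidation state = 0 + 0 + 1 + 1 = +2.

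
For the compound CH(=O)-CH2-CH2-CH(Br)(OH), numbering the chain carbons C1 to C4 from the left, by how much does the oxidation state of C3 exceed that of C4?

C3: 2C, 2H → 0 − 2 = -2
C4: 1C, 1H, 1O, 1Br → 0 − 1 + 1 + 1 = +1
Difference: -2 − (+1) = -3.

-3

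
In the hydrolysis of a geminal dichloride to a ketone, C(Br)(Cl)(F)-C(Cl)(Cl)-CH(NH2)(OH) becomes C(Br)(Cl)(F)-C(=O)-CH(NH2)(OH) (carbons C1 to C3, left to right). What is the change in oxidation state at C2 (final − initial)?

Before: C2 has 2 bonds to C, 2 bonds to Cl → oxidation state +2.
After: C2 has 2 bonds to C, 2 bonds to O → oxidation state +2.
Δ = +2 − (+2) = 0, so no net redox change at C2.

0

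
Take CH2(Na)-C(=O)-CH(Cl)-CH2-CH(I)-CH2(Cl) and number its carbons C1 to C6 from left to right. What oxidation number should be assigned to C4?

-2

Each bond to a more electronegative atom (O, N, halogen) counts +1, each bond to a less electronegative atom (H, metal, B, Si) counts −1, and each C–C bond counts 0.
C4 has one bond to C (0), one bond to C (0), one bond to H (-1), one bond to H (-1).
Oxidation state = 0 + 0 − 1 − 1 = -2.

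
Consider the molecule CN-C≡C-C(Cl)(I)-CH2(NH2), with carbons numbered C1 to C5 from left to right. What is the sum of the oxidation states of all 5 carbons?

+4

Count +1 for every bond to an atom more electronegative than carbon and −1 for every bond to one less electronegative; C–C bonds are 0. Tallying each carbon:
C1: 1C, 3N → 0 + 3 = +3
C2: 4C → 0 = 0
C3: 4C → 0 = 0
C4: 2C, 1Cl, 1I → 0 + 1 + 1 = +2
C5: 1C, 2H, 1N → 0 − 2 + 1 = -1
Sum = +3 + 0 + 0 + 2 − 1 = +4.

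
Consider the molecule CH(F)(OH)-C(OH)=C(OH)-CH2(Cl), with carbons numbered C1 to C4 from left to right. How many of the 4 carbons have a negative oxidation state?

Each bond to a more electronegative atom (O, N, halogen) counts +1, each bond to a less electronegative atom (H, metal, B, Si) counts −1, and each C–C bond counts 0. Tallying each carbon:
C1: 1C, 1H, 1O, 1F → 0 − 1 + 1 + 1 = +1
C2: 3C, 1O → 0 + 1 = +1
C3: 3C, 1O → 0 + 1 = +1
C4: 1C, 2H, 1Cl → 0 − 2 + 1 = -1
1 carbon (C4) meets the condition.

1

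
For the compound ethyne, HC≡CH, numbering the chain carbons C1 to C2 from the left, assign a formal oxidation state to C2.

-1

Each bond to a more electronegative atom (O, N, halogen) counts +1, each bond to a less electronegative atom (H, metal, B, Si) counts −1, and each C–C bond counts 0.
C2 has one bond to H (-1), a triple bond to C (3×0 = 0).
Oxidation state = -1 + 0 = -1.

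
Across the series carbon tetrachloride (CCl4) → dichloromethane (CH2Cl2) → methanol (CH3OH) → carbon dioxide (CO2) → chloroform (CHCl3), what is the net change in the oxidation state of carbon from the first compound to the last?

-2

Carbon oxidation states along the series — carbon tetrachloride: +4, dichloromethane: 0, methanol: -2, carbon dioxide: +4, chloroform: +2.
Net change = +2 − (+4) = -2.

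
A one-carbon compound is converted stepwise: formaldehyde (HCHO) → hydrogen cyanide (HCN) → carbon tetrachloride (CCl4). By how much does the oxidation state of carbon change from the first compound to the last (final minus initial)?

Carbon oxidation states along the series — formaldehyde: 0, hydrogen cyanide: +2, carbon tetrachloride: +4.
Net change = +4 − (0) = +4.

+4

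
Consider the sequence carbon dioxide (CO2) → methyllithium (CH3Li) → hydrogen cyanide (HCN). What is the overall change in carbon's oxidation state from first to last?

-2

Carbon oxidation states along the series — carbon dioxide: +4, methyllithium: -4, hydrogen cyanide: +2.
Net change = +2 − (+4) = -2.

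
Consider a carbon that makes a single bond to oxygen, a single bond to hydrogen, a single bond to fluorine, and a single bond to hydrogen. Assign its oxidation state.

The carbon has one bond to H (-1), one bond to O (+1), one bond to H (-1), one bond to F (+1).
Oxidation state = -1 + 1 − 1 + 1 = 0.

0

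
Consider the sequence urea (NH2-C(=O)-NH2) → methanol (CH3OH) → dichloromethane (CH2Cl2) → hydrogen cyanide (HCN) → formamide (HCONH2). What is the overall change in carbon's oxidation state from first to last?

-2

Carbon oxidation states along the series — urea: +4, methanol: -2, dichloromethane: 0, hydrogen cyanide: +2, formamide: +2.
Net change = +2 − (+4) = -2.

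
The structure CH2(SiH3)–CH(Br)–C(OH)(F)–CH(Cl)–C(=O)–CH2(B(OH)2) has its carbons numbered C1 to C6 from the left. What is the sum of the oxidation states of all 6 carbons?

Bonds to more-electronegative neighbours contribute +1 each, bonds to H or metals contribute −1 each, and C–C bonds contribute 0. Tallying each carbon:
C1: 1C, 2H, 1Si → 0 − 2 − 1 = -3
C2: 2C, 1H, 1Br → 0 − 1 + 1 = 0
C3: 2C, 1O, 1F → 0 + 1 + 1 = +2
C4: 2C, 1H, 1Cl → 0 − 1 + 1 = 0
C5: 2C, 2O → 0 + 2 = +2
C6: 1C, 2H, 1B → 0 − 2 − 1 = -3
Sum = -3 + 0 + 2 + 0 + 2 − 3 = -2.

-2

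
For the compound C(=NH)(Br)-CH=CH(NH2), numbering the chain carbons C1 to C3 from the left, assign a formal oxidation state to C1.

C1 has one bond to C (0), a double bond to N (2×+1 = +2), one bond to Br (+1).
Oxidation state = 0 + 2 + 1 = +3.

+3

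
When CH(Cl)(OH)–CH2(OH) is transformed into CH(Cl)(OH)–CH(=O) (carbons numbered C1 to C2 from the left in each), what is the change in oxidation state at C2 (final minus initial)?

Before: C2 has 1 bond to C, 2 bonds to H, 1 bond to O → oxidation state -1.
After: C2 has 1 bond to C, 1 bond to H, 2 bonds to O → oxidation state +1.
Δ = +1 − (-1) = +2, so this is an oxidation at C2.

+2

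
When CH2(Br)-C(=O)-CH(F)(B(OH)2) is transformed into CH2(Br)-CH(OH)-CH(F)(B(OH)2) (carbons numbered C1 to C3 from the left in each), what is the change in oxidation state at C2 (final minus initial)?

Before: C2 has 2 bonds to C, 2 bonds to O → oxidation state +2.
After: C2 has 2 bonds to C, 1 bond to H, 1 bond to O → oxidation state 0.
Δ = 0 − (+2) = -2, so this is a reduction at C2.

-2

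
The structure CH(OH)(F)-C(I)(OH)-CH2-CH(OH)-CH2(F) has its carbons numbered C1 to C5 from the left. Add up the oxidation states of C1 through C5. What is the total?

0

Bonds to more-electronegative neighbours contribute +1 each, bonds to H or metals contribute −1 each, and C–C bonds contribute 0. Tallying each carbon:
C1: 1C, 1H, 1O, 1F → 0 − 1 + 1 + 1 = +1
C2: 2C, 1O, 1I → 0 + 1 + 1 = +2
C3: 2C, 2H → 0 − 2 = -2
C4: 2C, 1H, 1O → 0 − 1 + 1 = 0
C5: 1C, 2H, 1F → 0 − 2 + 1 = -1
Sum = +1 + 2 − 2 + 0 − 1 = 0.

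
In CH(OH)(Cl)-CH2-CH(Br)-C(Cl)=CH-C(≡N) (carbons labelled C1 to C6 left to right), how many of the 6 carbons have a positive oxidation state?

3

Each bond to a more electronegative atom (O, N, halogen) counts +1, each bond to a less electronegative atom (H, metal, B, Si) counts −1, and each C–C bond counts 0. Tallying each carbon:
C1: 1C, 1H, 1O, 1Cl → 0 − 1 + 1 + 1 = +1
C2: 2C, 2H → 0 − 2 = -2
C3: 2C, 1H, 1Br → 0 − 1 + 1 = 0
C4: 3C, 1Cl → 0 + 1 = +1
C5: 3C, 1H → 0 − 1 = -1
C6: 1C, 3N → 0 + 3 = +3
3 carbons (C1, C4, C6) meet the condition.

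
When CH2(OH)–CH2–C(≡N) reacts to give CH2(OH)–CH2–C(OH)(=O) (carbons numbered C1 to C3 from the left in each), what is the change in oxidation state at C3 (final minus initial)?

Before: C3 has 1 bond to C, 3 bonds to N → oxidation state +3.
After: C3 has 1 bond to C, 3 bonds to O → oxidation state +3.
Δ = +3 − (+3) = 0, so no net redox change at C3.

0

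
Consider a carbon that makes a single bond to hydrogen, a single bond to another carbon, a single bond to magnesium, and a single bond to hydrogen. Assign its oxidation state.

-3

Bonds to more-electronegative neighbours contribute +1 each, bonds to H or metals contribute −1 each, and C–C bonds contribute 0.
The carbon has one bond to C (0), one bond to H (-1), one bond to Mg (-1), one bond to H (-1).
Oxidation state = 0 − 1 − 1 − 1 = -3.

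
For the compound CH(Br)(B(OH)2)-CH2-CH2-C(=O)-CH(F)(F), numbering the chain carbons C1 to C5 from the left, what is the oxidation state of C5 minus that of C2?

+3

C5: 1C, 1H, 2F → 0 − 1 + 2 = +1
C2: 2C, 2H → 0 − 2 = -2
Difference: +1 − (-2) = +3.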